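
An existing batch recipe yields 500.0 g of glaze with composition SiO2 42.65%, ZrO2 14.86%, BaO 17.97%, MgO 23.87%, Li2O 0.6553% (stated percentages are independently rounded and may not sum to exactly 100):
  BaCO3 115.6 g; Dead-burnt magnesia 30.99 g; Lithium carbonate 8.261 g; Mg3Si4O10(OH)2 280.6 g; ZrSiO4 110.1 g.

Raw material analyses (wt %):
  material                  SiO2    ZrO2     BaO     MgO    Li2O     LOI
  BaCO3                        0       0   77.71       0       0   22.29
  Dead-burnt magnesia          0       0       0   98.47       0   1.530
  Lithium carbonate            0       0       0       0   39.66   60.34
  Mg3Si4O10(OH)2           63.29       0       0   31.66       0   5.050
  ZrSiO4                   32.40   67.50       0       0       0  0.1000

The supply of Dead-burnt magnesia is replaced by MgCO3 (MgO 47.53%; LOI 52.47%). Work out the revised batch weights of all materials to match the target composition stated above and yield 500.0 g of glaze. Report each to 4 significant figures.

Revised batch per 500.0 g glaze:
  BaCO3: 115.6 g
  MgCO3: 64.20 g
  Lithium carbonate: 8.261 g
  Mg3Si4O10(OH)2: 280.6 g
  ZrSiO4: 110.1 g
Total batch = 578.8 g; LOI loss = 78.72 g

Values along the way are displayed, rounded to 4 significant figures, when written out — all arithmetic maintains full float precision throughout. Every reported result receives exactly one rounding; derived quantities, which include totals, five oxide percentages, yield, glass mass, LOI, are re-derived at full precision, as quoted within either problem or answer, from the weighed amounts for 500.0 g of glass.
Target masses of each oxide per 500.0 g glaze:
  SiO2: 42.65% × 500.0 = 213.2 g
  ZrO2: 14.86% × 500.0 = 74.30 g
  BaO: 17.97% × 500.0 = 89.85 g
  MgO: 23.87% × 500.0 = 119.4 g
  Li2O: 0.6553% × 500.0 = 3.276 g
Oxide-by-oxide audit from the weights as reported, versus the basis set out (delivered sums recover each target up to rounding of the answer):
  SiO2: 280.6·0.6329 + 110.1·0.3240 = 213.3 g (target 213.2 g)
  ZrO2: 110.1·0.6750 = 74.32 g (target 74.30 g)
  BaO: 115.6·0.7771 = 89.83 g (target 89.85 g)
  MgO: 64.20·0.4753 + 280.6·0.3166 = 119.4 g (target 119.4 g)
  Li2O: 8.261·0.3966 = 3.276 g (target 3.276 g)
Glass-mass sanity pass: batch total minus LOI = 500.0 g (oxide target masses add up to 500.0 g; with the basis standing at 500.0 g — deltas are rounding alone).
Total batch = Σ batch = 578.8 g; LOI loss = Σ batch·LOI = 78.72 g; yield = glass ÷ total batch = 86.40%.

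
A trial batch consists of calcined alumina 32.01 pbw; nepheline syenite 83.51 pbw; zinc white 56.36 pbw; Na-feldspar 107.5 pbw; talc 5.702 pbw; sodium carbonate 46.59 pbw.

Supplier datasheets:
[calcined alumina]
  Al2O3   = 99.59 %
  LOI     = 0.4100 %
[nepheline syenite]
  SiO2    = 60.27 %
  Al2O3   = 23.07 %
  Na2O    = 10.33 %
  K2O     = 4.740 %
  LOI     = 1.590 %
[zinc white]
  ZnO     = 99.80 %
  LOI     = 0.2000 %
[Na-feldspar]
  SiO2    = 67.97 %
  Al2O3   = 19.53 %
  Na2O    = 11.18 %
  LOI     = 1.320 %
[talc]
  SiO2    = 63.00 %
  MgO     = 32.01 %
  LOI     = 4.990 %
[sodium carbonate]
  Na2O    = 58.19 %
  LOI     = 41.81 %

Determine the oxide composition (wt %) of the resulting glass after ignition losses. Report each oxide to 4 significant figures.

Each numeric step runs at exact precision from start to finish. The intermediate values are shown rounded to 4 significant digits alongside each step — a single rounding completes each reported result; the derived quantities, which include the six compositions, yield, ignition loss, totals, net glass mass, are re-derived at full precision, exactly as printed in the question or the answer, using the weight values at 308.9 pbw of glass.
Oxide-by-oxide delivered mass:
  SiO2: 83.51·0.6027 + 107.5·0.6797 + 5.702·0.6300 = 127.0 pbw
  Al2O3: 32.01·0.9959 + 83.51·0.2307 + 107.5·0.1953 = 72.14 pbw
  Na2O: 83.51·0.1033 + 107.5·0.1118 + 46.59·0.5819 = 47.76 pbw
  ZnO: 56.36·0.9980 = 56.25 pbw
  MgO: 5.702·0.3201 = 1.825 pbw
  K2O: 83.51·0.04740 = 3.958 pbw
LOI: 32.01·0.004100 + 83.51·0.01590 + 56.36·0.002000 + 107.5·0.01320 + 5.702·0.04990 + 46.59·0.4181 = 22.75 pbw
Resulting glass, batch − LOI: 331.7 − 22.75 = 308.9 pbw (the oxide masses sum to this)
each oxide over glass, ×100, is wt %

Glass mass = 308.9 pbw (batch 331.7 − LOI 22.75).
Composition: SiO2 41.11%, Al2O3 23.35%, Na2O 15.46%, ZnO 18.21%, MgO 0.5908%, K2O 1.281%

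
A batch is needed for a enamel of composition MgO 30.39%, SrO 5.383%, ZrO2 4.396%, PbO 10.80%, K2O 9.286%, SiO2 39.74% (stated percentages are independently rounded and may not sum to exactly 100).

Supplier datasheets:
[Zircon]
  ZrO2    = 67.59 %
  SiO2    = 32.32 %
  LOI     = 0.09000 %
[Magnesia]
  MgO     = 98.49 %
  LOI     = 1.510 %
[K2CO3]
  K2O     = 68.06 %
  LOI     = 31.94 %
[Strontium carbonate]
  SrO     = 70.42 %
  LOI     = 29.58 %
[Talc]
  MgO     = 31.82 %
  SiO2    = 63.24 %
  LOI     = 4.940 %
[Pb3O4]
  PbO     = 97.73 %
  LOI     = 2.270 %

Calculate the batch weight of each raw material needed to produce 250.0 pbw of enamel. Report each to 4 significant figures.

Batch per 250.0 pbw enamel:
  Zircon: 16.26 pbw
  Magnesia: 29.07 pbw
  K2CO3: 34.11 pbw
  Strontium carbonate: 19.11 pbw
  Talc: 148.8 pbw
  Pb3O4: 27.63 pbw
Total batch = 275.0 pbw; LOI loss = 24.98 pbw; yield = 90.92%

Each numeric step keeps exact precision at each step; working values are shown, rounded to four significant digits, at each printed step. Each reported value is rounded exactly once. All derived quantities (ignition loss, yield, the totals, six oxide percentages, glass mass) are rebuilt in full precision starting from the weights for 250.0 pbw of glass, as given in problem or answer.
The oxide mass targets at 250.0 pbw enamel:
  MgO: 30.39% × 250.0 = 75.97 pbw
  SrO: 5.383% × 250.0 = 13.46 pbw
  ZrO2: 4.396% × 250.0 = 10.99 pbw
  PbO: 10.80% × 250.0 = 27.00 pbw
  K2O: 9.286% × 250.0 = 23.22 pbw
  SiO2: 39.74% × 250.0 = 99.35 pbw
Checking each oxide sum working from each reported weight, at the basis given (sum by sum, the targets are met net of answer rounding effects):
  MgO: 29.07·0.9849 + 148.8·0.3182 = 75.98 pbw (target 75.97 pbw)
  SrO: 19.11·0.7042 = 13.46 pbw (target 13.46 pbw)
  ZrO2: 16.26·0.6759 = 10.99 pbw (target 10.99 pbw)
  PbO: 27.63·0.9773 = 27.00 pbw (target 27.00 pbw)
  K2O: 34.11·0.6806 = 23.22 pbw (target 23.22 pbw)
  SiO2: 16.26·0.3232 + 148.8·0.6324 = 99.36 pbw (target 99.35 pbw)
Consistency of the glass mass: net batch after ignition = 250.0 pbw (summing oxide targets gives 250.0 pbw; versus the stated basis of 250.0 pbw — gaps are rounding artifacts).
Batch total: Σ batch = 275.0 pbw; LOI loss = Σ batch·LOI = 24.98 pbw; yield: glass divided by total = 90.92%.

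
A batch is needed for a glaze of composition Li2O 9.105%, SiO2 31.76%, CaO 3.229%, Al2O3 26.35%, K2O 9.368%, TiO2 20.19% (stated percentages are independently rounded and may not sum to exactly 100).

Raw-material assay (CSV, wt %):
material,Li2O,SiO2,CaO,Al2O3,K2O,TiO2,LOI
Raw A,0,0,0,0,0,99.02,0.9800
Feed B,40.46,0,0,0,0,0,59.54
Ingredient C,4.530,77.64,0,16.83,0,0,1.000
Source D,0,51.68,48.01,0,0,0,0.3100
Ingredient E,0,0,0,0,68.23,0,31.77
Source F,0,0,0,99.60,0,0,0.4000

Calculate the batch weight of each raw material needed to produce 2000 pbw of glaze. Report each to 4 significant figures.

Batch per 2000 pbw glaze:
  Raw A: 407.8 pbw
  Feed B: 368.5 pbw
  Ingredient C: 728.6 pbw
  Source D: 134.5 pbw
  Ingredient E: 274.6 pbw
  Source F: 406.0 pbw
Total batch = 2320 pbw; LOI loss = 320.0 pbw; yield = 86.21%

All internal work keeps full precision all the way through — intermediates are shown with 4-significant-figure rounding across the worked steps. Exactly one rounding lands on each reported value; all derived quantities (glass mass, yield, totals, ignition loss, six oxide percentages) are recomputed in exact precision starting from the weights for 2000 pbw of glass, as given in question or answer.
Oxide-by-oxide targets in 2000 pbw glaze:
  Li2O: 9.105% × 2000 = 182.1 pbw
  SiO2: 31.76% × 2000 = 635.2 pbw
  CaO: 3.229% × 2000 = 64.58 pbw
  Al2O3: 26.35% × 2000 = 527.0 pbw
  K2O: 9.368% × 2000 = 187.4 pbw
  TiO2: 20.19% × 2000 = 403.8 pbw
Per-oxide balance check with the batch weights as given, per the basis as stated (delivered sums recover each target inside rounding margins):
  Li2O: 368.5·0.4046 + 728.6·0.04530 = 182.1 pbw (target 182.1 pbw)
  SiO2: 728.6·0.7764 + 134.5·0.5168 = 635.2 pbw (target 635.2 pbw)
  CaO: 134.5·0.4801 = 64.57 pbw (target 64.58 pbw)
  Al2O3: 728.6·0.1683 + 406.0·0.9960 = 527.0 pbw (target 527.0 pbw)
  K2O: 274.6·0.6823 = 187.4 pbw (target 187.4 pbw)
  TiO2: 407.8·0.9902 = 403.8 pbw (target 403.8 pbw)
Mass balance on the glass: net batch after ignition = 2000 pbw (the Σ of target masses is 2000 pbw; with the basis standing at 2000 pbw — any gap is answer rounding).
Total batch = Σ batch = 2320 pbw; loss to ignition Σ batch·LOI = 320.0 pbw; yield: glass divided by total = 86.21%.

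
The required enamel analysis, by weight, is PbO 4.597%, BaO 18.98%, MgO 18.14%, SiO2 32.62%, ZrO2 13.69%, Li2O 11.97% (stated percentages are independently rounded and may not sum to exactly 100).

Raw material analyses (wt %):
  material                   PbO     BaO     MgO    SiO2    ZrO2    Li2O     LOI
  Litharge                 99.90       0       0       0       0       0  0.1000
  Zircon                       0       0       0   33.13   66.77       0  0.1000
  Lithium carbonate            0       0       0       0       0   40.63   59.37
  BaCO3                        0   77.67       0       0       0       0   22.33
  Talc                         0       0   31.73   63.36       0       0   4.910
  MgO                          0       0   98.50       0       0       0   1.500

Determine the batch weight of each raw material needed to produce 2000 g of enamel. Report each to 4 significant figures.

All arithmetic carries full precision all the way through; the intermediate values are rounded to 4 significant figures as shown. Each reported result carries a single rounding — derived quantities are recomputed starting from the weights at 2000 g of glass in full float precision (the totals, the yield, LOI, the six compositions, glass mass), as quoted within either problem or answer.
The oxide mass targets at 2000 g enamel:
  PbO: 4.597% × 2000 = 91.94 g
  BaO: 18.98% × 2000 = 379.6 g
  MgO: 18.14% × 2000 = 362.8 g
  SiO2: 32.62% × 2000 = 652.4 g
  ZrO2: 13.69% × 2000 = 273.8 g
  Li2O: 11.97% × 2000 = 239.4 g
A balance pass over the oxides, given the weights on record, on the stated basis (delivered sums recover each target exact up to rounding of places):
  PbO: 92.03·0.9990 = 91.94 g (target 91.94 g)
  BaO: 488.7·0.7767 = 379.6 g (target 379.6 g)
  MgO: 815.3·0.3173 + 105.7·0.9850 = 362.8 g (target 362.8 g)
  SiO2: 410.1·0.3313 + 815.3·0.6336 = 652.4 g (target 652.4 g)
  ZrO2: 410.1·0.6677 = 273.8 g (target 273.8 g)
  Li2O: 589.2·0.4063 = 239.4 g (target 239.4 g)
Glass-mass bookkeeping: net batch after ignition = 2000 g (summing oxide targets gives 2000 g; stated basis 2000 g — a pure rounding effect).
Adding the batch up: Σ batch = 2501 g; LOI loss = Σ batch·LOI = 501.1 g; yield: glass divided by total = 79.97%.

Batch per 2000 g enamel:
  Litharge: 92.03 g
  Zircon: 410.1 g
  Lithium carbonate: 589.2 g
  BaCO3: 488.7 g
  Talc: 815.3 g
  MgO: 105.7 g
Total batch = 2501 g; LOI loss = 501.1 g; yield = 79.97%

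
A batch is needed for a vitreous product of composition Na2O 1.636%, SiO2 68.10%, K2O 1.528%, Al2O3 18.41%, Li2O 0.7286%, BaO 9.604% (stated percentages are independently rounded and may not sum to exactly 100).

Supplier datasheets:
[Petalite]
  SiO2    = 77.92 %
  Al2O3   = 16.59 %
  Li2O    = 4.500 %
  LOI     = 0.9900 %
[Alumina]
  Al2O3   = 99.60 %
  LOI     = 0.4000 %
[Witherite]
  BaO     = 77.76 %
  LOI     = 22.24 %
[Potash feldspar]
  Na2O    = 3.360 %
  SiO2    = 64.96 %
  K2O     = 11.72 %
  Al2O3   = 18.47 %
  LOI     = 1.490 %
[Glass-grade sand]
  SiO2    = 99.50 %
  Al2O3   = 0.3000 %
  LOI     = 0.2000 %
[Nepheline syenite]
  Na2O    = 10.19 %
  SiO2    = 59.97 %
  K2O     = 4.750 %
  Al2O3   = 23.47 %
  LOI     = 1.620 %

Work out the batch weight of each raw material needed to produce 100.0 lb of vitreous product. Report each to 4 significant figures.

All internal work holds full float precision all the way through. The intermediate values appear (rounded to four significant digits) as written. Every reported value is rounded once only — all derived quantities are recomputed using the weight values at 100.0 lb of glass at full float precision (the totals, the six compositions, yield, net glass mass, LOI) as given in the question or the answer.
Target masses of each oxide per 100.0 lb vitreous product:
  Na2O: 1.636% × 100.0 = 1.636 lb
  SiO2: 68.10% × 100.0 = 68.10 lb
  K2O: 1.528% × 100.0 = 1.528 lb
  Al2O3: 18.41% × 100.0 = 18.41 lb
  Li2O: 0.7286% × 100.0 = 0.7286 lb
  BaO: 9.604% × 100.0 = 9.604 lb
A balance pass over the oxides, using the reported weights, under the basis named above (oxide sums agree with the targets exact up to rounding of places):
  Na2O: 7.538·0.03360 + 13.57·0.1019 = 1.636 lb (target 1.636 lb)
  SiO2: 16.19·0.7792 + 7.538·0.6496 + 42.66·0.9950 + 13.57·0.5997 = 68.10 lb (target 68.10 lb)
  K2O: 7.538·0.1172 + 13.57·0.04750 = 1.528 lb (target 1.528 lb)
  Al2O3: 16.19·0.1659 + 11.06·0.9960 + 7.538·0.1847 + 42.66·0.003000 + 13.57·0.2347 = 18.41 lb (target 18.41 lb)
  Li2O: 16.19·0.04500 = 0.7286 lb (target 0.7286 lb)
  BaO: 12.35·0.7776 = 9.603 lb (target 9.604 lb)
The glass-mass cross-check: Σ batch − LOI loss = 100.0 lb (summing oxide targets gives 100.0 lb; versus the stated basis of 100.0 lb — any gap is answer rounding).
Adding the batch up: Σ batch = 103.4 lb; LOI loss = Σ batch·LOI = 3.369 lb; yield: glass divided by total = 96.74%.

Batch per 100.0 lb vitreous product:
  Petalite: 16.19 lb
  Alumina: 11.06 lb
  Witherite: 12.35 lb
  Potash feldspar: 7.538 lb
  Glass-grade sand: 42.66 lb
  Nepheline syenite: 13.57 lb
Total batch = 103.4 lb; LOI loss = 3.369 lb; yield = 96.74%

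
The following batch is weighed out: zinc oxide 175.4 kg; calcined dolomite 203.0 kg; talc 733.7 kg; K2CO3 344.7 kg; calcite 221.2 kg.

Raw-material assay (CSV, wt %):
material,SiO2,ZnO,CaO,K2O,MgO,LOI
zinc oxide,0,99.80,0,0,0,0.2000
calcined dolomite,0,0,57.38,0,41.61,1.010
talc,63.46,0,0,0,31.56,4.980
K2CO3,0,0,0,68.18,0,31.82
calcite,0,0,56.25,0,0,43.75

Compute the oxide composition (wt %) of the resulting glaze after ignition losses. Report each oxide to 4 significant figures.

Every computation maintains exact precision end to end; the intermediate values are printed rounded to 4 significant digits when written out; a single rounding produces every reported figure. All derived quantities, including yield, the totals, the five compositions, net glass mass, LOI, are rebuilt using the weight values for 1433 kg of glass in exact precision, exactly as printed in question or answer.
Mass of each oxide from the mix:
  SiO2: 733.7·0.6346 = 465.6 kg
  ZnO: 175.4·0.9980 = 175.0 kg
  CaO: 203.0·0.5738 + 221.2·0.5625 = 240.9 kg
  K2O: 344.7·0.6818 = 235.0 kg
  MgO: 203.0·0.4161 + 733.7·0.3156 = 316.0 kg
LOI: 175.4·0.002000 + 203.0·0.01010 + 733.7·0.04980 + 344.7·0.3182 + 221.2·0.4375 = 245.4 kg
The glass mass, total less LOI, = 1678 − 245.4 = 1433 kg (the oxide masses sum to this)
percent by weight: oxide/glass ×100

Glass mass = 1433 kg (batch 1678 − LOI 245.4).
Composition: SiO2 32.50%, ZnO 12.22%, CaO 16.82%, K2O 16.40%, MgO 22.06%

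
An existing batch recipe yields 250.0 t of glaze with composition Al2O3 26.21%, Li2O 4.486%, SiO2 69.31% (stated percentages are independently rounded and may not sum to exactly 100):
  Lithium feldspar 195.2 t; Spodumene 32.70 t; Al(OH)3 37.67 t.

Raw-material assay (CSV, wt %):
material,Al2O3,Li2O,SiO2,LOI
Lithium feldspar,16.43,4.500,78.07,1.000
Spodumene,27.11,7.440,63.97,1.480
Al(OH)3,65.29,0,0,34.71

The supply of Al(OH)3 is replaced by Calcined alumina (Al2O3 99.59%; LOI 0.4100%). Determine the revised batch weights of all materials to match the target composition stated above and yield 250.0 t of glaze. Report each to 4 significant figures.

Values along the way appear with 4-significant-figure rounding alongside each step. All internal work runs at exact precision through every step. Each reported value is rounded exactly once; derived quantities (LOI, glass mass, the yield, totals, the three compositions) are recomputed starting from the weights at 250.0 t of glass in full float precision, as set out in the problem or the answer.
Target masses of each oxide per 250.0 t glaze:
  Al2O3: 26.21% × 250.0 = 65.53 t
  Li2O: 4.486% × 250.0 = 11.22 t
  SiO2: 69.31% × 250.0 = 173.3 t
A balance pass over the oxides, given the weights on record, per the basis as stated (each sum matches its target mass within answer rounding):
  Al2O3: 195.2·0.1643 + 32.70·0.2711 + 24.70·0.9959 = 65.54 t (target 65.53 t)
  Li2O: 195.2·0.04500 + 32.70·0.07440 = 11.22 t (target 11.22 t)
  SiO2: 195.2·0.7807 + 32.70·0.6397 = 173.3 t (target 173.3 t)
The glass-mass cross-check: net batch after ignition = 250.1 t (targets for the oxides total 250.0 t; the stated basis being 250.0 t — a pure rounding effect).
Whole-batch sum: Σ batch = 252.6 t; LOI loss = Σ batch·LOI = 2.537 t; as yield: glass ÷ batch → 99.00%.

Revised batch per 250.0 t glaze:
  Lithium feldspar: 195.2 t
  Spodumene: 32.70 t
  Calcined alumina: 24.70 t
Total batch = 252.6 t; LOI loss = 2.537 t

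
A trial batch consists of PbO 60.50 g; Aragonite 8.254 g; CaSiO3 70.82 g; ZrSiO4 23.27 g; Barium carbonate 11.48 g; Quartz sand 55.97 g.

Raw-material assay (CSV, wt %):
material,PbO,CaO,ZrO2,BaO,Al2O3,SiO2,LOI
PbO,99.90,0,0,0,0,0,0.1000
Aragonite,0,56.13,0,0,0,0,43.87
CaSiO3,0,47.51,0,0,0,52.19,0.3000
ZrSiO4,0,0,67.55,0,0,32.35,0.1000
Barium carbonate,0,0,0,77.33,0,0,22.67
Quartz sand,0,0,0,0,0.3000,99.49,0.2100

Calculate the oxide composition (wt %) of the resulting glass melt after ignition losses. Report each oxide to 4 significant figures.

Values along the way are printed (rounded to four significant figures) as written. Exact precision is carried at every stage — every reported number takes a single rounding; derived quantities are carried using the weight values per 223.7 g of glass in full float precision (net glass mass, the totals, ignition loss, yield, the six compositions), exactly as shown in the question or the answer.
Oxide-by-oxide delivered mass:
  PbO: 60.50·0.9990 = 60.44 g
  CaO: 8.254·0.5613 + 70.82·0.4751 = 38.28 g
  ZrO2: 23.27·0.6755 = 15.72 g
  BaO: 11.48·0.7733 = 8.877 g
  Al2O3: 55.97·0.003000 = 0.1679 g
  SiO2: 70.82·0.5219 + 23.27·0.3235 + 55.97·0.9949 = 100.2 g
LOI: 60.50·0.001000 + 8.254·0.4387 + 70.82·0.003000 + 23.27·0.001000 + 11.48·0.2267 + 55.97·0.002100 = 6.637 g
The glass mass, total less LOI, = 230.3 − 6.637 = 223.7 g (the oxide masses sum to this)
wt % = 100 × oxide mass / glass mass

Glass mass = 223.7 g (batch 230.3 − LOI 6.637).
Composition: PbO 27.02%, CaO 17.12%, ZrO2 7.028%, BaO 3.969%, Al2O3 0.07507%, SiO2 44.79%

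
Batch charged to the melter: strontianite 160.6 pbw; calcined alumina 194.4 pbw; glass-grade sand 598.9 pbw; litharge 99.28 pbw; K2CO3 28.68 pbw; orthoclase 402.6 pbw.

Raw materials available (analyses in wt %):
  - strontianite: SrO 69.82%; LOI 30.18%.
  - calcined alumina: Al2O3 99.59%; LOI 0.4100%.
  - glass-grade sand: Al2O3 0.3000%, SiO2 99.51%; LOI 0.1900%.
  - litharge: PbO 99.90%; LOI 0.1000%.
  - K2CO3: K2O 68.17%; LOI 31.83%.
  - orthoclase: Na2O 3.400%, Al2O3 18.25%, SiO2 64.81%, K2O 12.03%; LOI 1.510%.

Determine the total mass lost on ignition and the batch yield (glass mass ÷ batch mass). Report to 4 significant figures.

All arithmetic runs at full precision at every stage. Values along the way are shown, with 4-significant-figure rounding, across the worked steps; each reported result is rounded only once. Derived quantities are carried at exact precision (the totals, yield, glass mass, ignition loss, six oxide percentages) from the weighed amounts on 1419 pbw of glass, as written in the problem or the answer.
Ignition loss by material:
  strontianite: 160.6 × 0.3018 = 48.47 pbw
  calcined alumina: 194.4 × 0.004100 = 0.7970 pbw
  glass-grade sand: 598.9 × 0.001900 = 1.138 pbw
  litharge: 99.28 × 0.001000 = 0.09928 pbw
  K2CO3: 28.68 × 0.3183 = 9.129 pbw
  orthoclase: 402.6 × 0.01510 = 6.079 pbw
Total LOI = 65.71 pbw
Glass = batch − LOI = 1484 − 65.71 = 1419 pbw

LOI loss = 65.71 pbw; glass = 1419 pbw; yield = 95.57%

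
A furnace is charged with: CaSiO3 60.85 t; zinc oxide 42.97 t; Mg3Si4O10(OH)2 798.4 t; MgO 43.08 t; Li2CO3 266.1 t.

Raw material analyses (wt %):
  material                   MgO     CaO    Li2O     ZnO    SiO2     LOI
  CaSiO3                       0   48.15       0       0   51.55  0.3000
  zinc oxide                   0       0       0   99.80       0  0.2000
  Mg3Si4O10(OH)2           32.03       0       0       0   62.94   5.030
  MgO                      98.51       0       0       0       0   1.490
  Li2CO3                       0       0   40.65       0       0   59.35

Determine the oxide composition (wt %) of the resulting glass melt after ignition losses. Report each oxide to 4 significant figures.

Mid-chain values are rounded off to 4 significant digits when displayed; full precision is held throughout — exactly one rounding goes into every reported figure. Derived quantities (net glass mass, ignition loss, the yield, totals, five oxide percentages) are re-derived starting from the weights at 1012 t of glass at exact precision precisely as stated by problem or answer.
Per-oxide mass from batch:
  MgO: 798.4·0.3203 + 43.08·0.9851 = 298.2 t
  CaO: 60.85·0.4815 = 29.30 t
  Li2O: 266.1·0.4065 = 108.2 t
  ZnO: 42.97·0.9980 = 42.88 t
  SiO2: 60.85·0.5155 + 798.4·0.6294 = 533.9 t
LOI: 60.85·0.003000 + 42.97·0.002000 + 798.4·0.05030 + 43.08·0.01490 + 266.1·0.5935 = 199.0 t
The glass mass, total less LOI, = 1211 − 199.0 = 1012 t (consistent with Σ oxide mass)
wt %: oxide over glass, times 100

Glass mass = 1012 t (batch 1211 − LOI 199.0).
Composition: MgO 29.45%, CaO 2.894%, Li2O 10.68%, ZnO 4.236%, SiO2 52.73%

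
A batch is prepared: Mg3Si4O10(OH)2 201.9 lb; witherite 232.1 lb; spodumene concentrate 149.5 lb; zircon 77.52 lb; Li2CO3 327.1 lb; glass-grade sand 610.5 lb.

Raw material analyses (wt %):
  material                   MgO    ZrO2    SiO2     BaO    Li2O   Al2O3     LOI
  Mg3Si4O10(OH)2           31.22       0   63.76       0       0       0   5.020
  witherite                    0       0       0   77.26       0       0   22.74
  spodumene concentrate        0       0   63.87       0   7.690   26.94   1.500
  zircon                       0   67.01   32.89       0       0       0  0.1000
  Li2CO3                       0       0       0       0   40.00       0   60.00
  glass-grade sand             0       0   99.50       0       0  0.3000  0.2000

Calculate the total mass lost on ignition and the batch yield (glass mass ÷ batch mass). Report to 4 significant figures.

In-progress results are displayed rounded to four significant figures across the worked steps. Each numeric step maintains full precision from start to finish. Every reported number is rounded just once — the derived quantities are re-derived from the weighed amounts at 1336 lb of glass in exact precision (yield, six oxide percentages, LOI, totals, net glass mass), exactly as shown in the problem or answer text.
Ignition loss by material:
  Mg3Si4O10(OH)2: 201.9 × 0.05020 = 10.14 lb
  witherite: 232.1 × 0.2274 = 52.78 lb
  spodumene concentrate: 149.5 × 0.01500 = 2.242 lb
  zircon: 77.52 × 0.001000 = 0.07752 lb
  Li2CO3: 327.1 × 0.6000 = 196.3 lb
  glass-grade sand: 610.5 × 0.002000 = 1.221 lb
Total LOI = 262.7 lb
Glass = batch − LOI = 1599 − 262.7 = 1336 lb

LOI loss = 262.7 lb; glass = 1336 lb; yield = 83.57%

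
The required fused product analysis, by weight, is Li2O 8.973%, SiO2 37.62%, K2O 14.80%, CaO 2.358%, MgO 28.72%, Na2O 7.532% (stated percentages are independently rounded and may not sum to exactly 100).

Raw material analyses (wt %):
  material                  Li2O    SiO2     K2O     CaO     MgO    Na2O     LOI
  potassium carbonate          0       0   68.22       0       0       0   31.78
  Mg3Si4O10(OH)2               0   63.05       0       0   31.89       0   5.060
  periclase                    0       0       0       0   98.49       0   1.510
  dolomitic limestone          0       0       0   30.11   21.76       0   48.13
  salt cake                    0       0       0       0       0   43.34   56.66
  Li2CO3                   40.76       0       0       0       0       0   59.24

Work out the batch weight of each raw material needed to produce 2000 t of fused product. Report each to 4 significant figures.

Mid-chain values are printed rounded to 4 significant figures in the working. All arithmetic holds full precision at all times — each reported figure undergoes a single rounding. All derived quantities, which include the yield, totals, net glass mass, six oxide percentages, LOI, are re-derived in full float precision, as given in the question or the answer, using the weight values at 2000 t of glass.
Target oxide masses per 2000 t fused product:
  Li2O: 8.973% × 2000 = 179.5 t
  SiO2: 37.62% × 2000 = 752.4 t
  K2O: 14.80% × 2000 = 296.0 t
  CaO: 2.358% × 2000 = 47.16 t
  MgO: 28.72% × 2000 = 574.4 t
  Na2O: 7.532% × 2000 = 150.6 t
Verifying the oxide balance with the batch weights as given, on the stated basis (delivered sums recover each target up to rounding of the answer):
  Li2O: 440.3·0.4076 = 179.5 t (target 179.5 t)
  SiO2: 1193·0.6305 = 752.2 t (target 752.4 t)
  K2O: 433.9·0.6822 = 296.0 t (target 296.0 t)
  CaO: 156.6·0.3011 = 47.15 t (target 47.16 t)
  MgO: 1193·0.3189 + 162.2·0.9849 + 156.6·0.2176 = 574.3 t (target 574.4 t)
  Na2O: 347.6·0.4334 = 150.6 t (target 150.6 t)
The glass-mass cross-check: total batch − LOI = 2000 t (the targets, summed, come to 2000 t; against the stated basis, 2000 t — differing by rounding only).
Batch total: Σ batch = 2734 t; ignition loss, Σ(batch × LOI) = 733.9 t; yield: glass divided by total = 73.15%.

Batch per 2000 t fused product:
  potassium carbonate: 433.9 t
  Mg3Si4O10(OH)2: 1193 t
  periclase: 162.2 t
  dolomitic limestone: 156.6 t
  salt cake: 347.6 t
  Li2CO3: 440.3 t
Total batch = 2734 t; LOI loss = 733.9 t; yield = 73.15%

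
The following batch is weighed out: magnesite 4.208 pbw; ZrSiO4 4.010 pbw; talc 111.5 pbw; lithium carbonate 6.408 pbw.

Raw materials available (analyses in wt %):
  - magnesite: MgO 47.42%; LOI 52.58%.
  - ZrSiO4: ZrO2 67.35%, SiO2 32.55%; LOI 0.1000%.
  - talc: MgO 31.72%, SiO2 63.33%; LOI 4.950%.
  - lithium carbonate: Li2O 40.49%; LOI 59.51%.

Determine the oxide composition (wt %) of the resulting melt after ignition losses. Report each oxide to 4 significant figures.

Glass mass = 114.6 pbw (batch 126.1 − LOI 11.55).
Composition: MgO 32.61%, ZrO2 2.357%, SiO2 62.77%, Li2O 2.265%

Mid-chain values are displayed rounded to four significant digits. All internal work carries exact precision all the way through. Exactly one rounding is applied to every reported figure; the derived quantities (the totals, glass mass, yield, four oxide percentages, LOI) are rebuilt at full float precision from the batch weights per 114.6 pbw of glass, exactly as printed in the question or the answer.
Per-oxide mass from batch:
  MgO: 4.208·0.4742 + 111.5·0.3172 = 37.36 pbw
  ZrO2: 4.010·0.6735 = 2.701 pbw
  SiO2: 4.010·0.3255 + 111.5·0.6333 = 71.92 pbw
  Li2O: 6.408·0.4049 = 2.595 pbw
LOI: 4.208·0.5258 + 4.010·0.001000 + 111.5·0.04950 + 6.408·0.5951 = 11.55 pbw
batch − LOI leaves glass = 126.1 − 11.55 = 114.6 pbw (= the summed oxide contributions)
each oxide over glass, ×100, is wt %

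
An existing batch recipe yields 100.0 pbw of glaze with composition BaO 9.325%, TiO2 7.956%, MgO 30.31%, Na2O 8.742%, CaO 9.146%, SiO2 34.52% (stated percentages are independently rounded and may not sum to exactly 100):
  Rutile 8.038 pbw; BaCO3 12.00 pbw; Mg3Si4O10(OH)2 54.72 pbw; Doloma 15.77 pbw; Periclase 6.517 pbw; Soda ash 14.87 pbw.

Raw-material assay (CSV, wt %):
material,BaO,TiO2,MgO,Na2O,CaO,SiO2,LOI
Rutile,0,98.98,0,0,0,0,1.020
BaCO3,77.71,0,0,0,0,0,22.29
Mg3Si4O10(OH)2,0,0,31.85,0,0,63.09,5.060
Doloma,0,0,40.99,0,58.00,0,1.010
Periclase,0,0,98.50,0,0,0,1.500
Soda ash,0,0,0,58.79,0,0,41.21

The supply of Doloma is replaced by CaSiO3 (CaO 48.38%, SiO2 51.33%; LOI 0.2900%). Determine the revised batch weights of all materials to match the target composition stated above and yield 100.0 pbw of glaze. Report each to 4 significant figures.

Values along the way are shown, rounded to four significant figures, on the page. Each numeric step maintains full float precision from start to finish. A single rounding finalizes every reported value — derived quantities are carried in full precision (the six compositions, net glass mass, LOI, totals, yield) using the weight values on 100.0 pbw of glass, as they appear in the question or the answer.
Per-oxide target masses for 100.0 pbw glaze:
  BaO: 9.325% × 100.0 = 9.325 pbw
  TiO2: 7.956% × 100.0 = 7.956 pbw
  MgO: 30.31% × 100.0 = 30.31 pbw
  Na2O: 8.742% × 100.0 = 8.742 pbw
  CaO: 9.146% × 100.0 = 9.146 pbw
  SiO2: 34.52% × 100.0 = 34.52 pbw
Checking each oxide sum from the weights as reported, relative to the basis at hand (each sum matches its target mass once rounding is allowed for):
  BaO: 12.00·0.7771 = 9.325 pbw (target 9.325 pbw)
  TiO2: 8.038·0.9898 = 7.956 pbw (target 7.956 pbw)
  MgO: 39.33·0.3185 + 18.05·0.9850 = 30.31 pbw (target 30.31 pbw)
  Na2O: 14.87·0.5879 = 8.742 pbw (target 8.742 pbw)
  CaO: 18.90·0.4838 = 9.144 pbw (target 9.146 pbw)
  SiO2: 39.33·0.6309 + 18.90·0.5133 = 34.51 pbw (target 34.52 pbw)
Glass mass check: total batch − LOI = 99.99 pbw (oxide target masses add up to 100.0 pbw; versus the stated basis of 100.0 pbw — a pure rounding effect).
Adding the batch up: Σ batch = 111.2 pbw; the LOI term Σ batch·LOI equals 11.20 pbw; yield = glass ÷ total batch = 89.93%.

Revised batch per 100.0 pbw glaze:
  Rutile: 8.038 pbw
  BaCO3: 12.00 pbw
  Mg3Si4O10(OH)2: 39.33 pbw
  CaSiO3: 18.90 pbw
  Periclase: 18.05 pbw
  Soda ash: 14.87 pbw
Total batch = 111.2 pbw; LOI loss = 11.20 pbw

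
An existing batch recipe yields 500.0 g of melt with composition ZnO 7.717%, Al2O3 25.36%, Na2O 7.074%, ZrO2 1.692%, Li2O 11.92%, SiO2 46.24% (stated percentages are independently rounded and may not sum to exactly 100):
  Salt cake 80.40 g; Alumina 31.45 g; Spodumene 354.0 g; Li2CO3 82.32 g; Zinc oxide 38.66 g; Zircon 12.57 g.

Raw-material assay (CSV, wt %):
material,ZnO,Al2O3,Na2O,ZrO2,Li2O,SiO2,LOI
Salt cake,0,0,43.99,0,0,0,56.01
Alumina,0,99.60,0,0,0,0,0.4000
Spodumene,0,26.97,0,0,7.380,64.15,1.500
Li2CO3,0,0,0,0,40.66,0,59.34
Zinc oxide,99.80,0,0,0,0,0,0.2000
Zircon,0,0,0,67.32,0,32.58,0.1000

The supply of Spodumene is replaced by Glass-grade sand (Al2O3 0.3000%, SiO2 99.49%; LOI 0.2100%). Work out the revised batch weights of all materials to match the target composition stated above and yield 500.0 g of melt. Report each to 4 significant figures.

Values along the way are shown rounded off to 4 significant digits across the worked steps — the working math keeps full precision at each step — each reported result is rounded exactly once — the derived quantities (yield, totals, the six compositions, net glass mass, ignition loss) are recomputed using the weight values at 500.0 g of glass at full precision, precisely as stated by the problem or answer text.
Per-oxide target masses for 500.0 g melt:
  ZnO: 7.717% × 500.0 = 38.58 g
  Al2O3: 25.36% × 500.0 = 126.8 g
  Na2O: 7.074% × 500.0 = 35.37 g
  ZrO2: 1.692% × 500.0 = 8.460 g
  Li2O: 11.92% × 500.0 = 59.60 g
  SiO2: 46.24% × 500.0 = 231.2 g
Balance tally, oxide-wise, per the reported batch figures, per the basis as stated (target by target, the sums agree modulo rounding of the values):
  ZnO: 38.66·0.9980 = 38.58 g (target 38.58 g)
  Al2O3: 126.6·0.9960 + 228.3·0.003000 = 126.8 g (target 126.8 g)
  Na2O: 80.40·0.4399 = 35.37 g (target 35.37 g)
  ZrO2: 12.57·0.6732 = 8.462 g (target 8.460 g)
  Li2O: 146.6·0.4066 = 59.61 g (target 59.60 g)
  SiO2: 228.3·0.9949 + 12.57·0.3258 = 231.2 g (target 231.2 g)
Consistency of the glass mass: batch total minus LOI = 500.0 g (per-oxide target masses sum to 500.0 g; stated basis 500.0 g — any gap is answer rounding).
Whole-batch sum: Σ batch = 633.1 g; ignition loss, Σ(batch × LOI) = 133.1 g; yield = glass ÷ total batch = 78.98%.

Revised batch per 500.0 g melt:
  Salt cake: 80.40 g
  Alumina: 126.6 g
  Glass-grade sand: 228.3 g
  Li2CO3: 146.6 g
  Zinc oxide: 38.66 g
  Zircon: 12.57 g
Total batch = 633.1 g; LOI loss = 133.1 g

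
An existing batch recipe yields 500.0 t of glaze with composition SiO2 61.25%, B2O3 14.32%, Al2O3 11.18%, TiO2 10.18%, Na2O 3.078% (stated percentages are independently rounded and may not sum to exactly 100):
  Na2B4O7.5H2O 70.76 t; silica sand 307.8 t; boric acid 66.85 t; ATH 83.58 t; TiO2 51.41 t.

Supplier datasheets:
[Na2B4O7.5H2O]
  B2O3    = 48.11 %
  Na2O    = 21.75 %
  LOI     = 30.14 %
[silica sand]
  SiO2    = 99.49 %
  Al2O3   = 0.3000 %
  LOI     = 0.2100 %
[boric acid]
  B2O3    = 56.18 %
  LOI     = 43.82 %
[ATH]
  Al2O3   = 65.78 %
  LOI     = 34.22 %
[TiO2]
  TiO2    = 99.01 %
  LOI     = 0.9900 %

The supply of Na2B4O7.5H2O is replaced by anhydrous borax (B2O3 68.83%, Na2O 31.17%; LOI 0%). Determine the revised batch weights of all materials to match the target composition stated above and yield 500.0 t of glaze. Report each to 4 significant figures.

The whole derivation holds full precision at every stage; working values appear rounded to 4 significant figures across the worked steps — every reported result is rounded a single time — all derived quantities (yield, ignition loss, the totals, net glass mass, five oxide percentages) are rebuilt at full float precision from the batch weights on 500.0 t of glass as they appear in question or answer.
Per-oxide target masses for 500.0 t glaze:
  SiO2: 61.25% × 500.0 = 306.2 t
  B2O3: 14.32% × 500.0 = 71.60 t
  Al2O3: 11.18% × 500.0 = 55.90 t
  TiO2: 10.18% × 500.0 = 50.90 t
  Na2O: 3.078% × 500.0 = 15.39 t
Checking each oxide sum given the weights on record, relative to the basis at hand (target by target, the sums agree inside rounding margins):
  SiO2: 307.8·0.9949 = 306.2 t (target 306.2 t)
  B2O3: 49.37·0.6883 + 66.96·0.5618 = 71.60 t (target 71.60 t)
  Al2O3: 307.8·0.003000 + 83.58·0.6578 = 55.90 t (target 55.90 t)
  TiO2: 51.41·0.9901 = 50.90 t (target 50.90 t)
  Na2O: 49.37·0.3117 = 15.39 t (target 15.39 t)
Auditing the glass mass value: the batch minus its LOI: 500.0 t (targets for the oxides total 500.0 t; against the stated basis, 500.0 t — a pure rounding effect).
Summing the batch: Σ batch = 559.1 t; LOI removed, Σ of batch·LOI: 59.10 t; the yield ratio, glass ÷ batch: 89.43%.

Revised batch per 500.0 t glaze:
  anhydrous borax: 49.37 t
  silica sand: 307.8 t
  boric acid: 66.96 t
  ATH: 83.58 t
  TiO2: 51.41 t
Total batch = 559.1 t; LOI loss = 59.10 t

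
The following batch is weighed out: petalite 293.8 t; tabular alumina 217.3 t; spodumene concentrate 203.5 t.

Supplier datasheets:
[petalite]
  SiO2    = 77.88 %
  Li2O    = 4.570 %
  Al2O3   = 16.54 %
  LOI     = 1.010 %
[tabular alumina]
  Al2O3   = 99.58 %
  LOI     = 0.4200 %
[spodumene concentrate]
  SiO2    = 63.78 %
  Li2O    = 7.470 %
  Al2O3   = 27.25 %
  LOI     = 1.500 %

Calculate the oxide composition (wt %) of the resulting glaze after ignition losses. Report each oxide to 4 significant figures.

Glass mass = 707.7 t (batch 714.6 − LOI 6.933).
Composition: SiO2 50.67%, Li2O 4.045%, Al2O3 45.28%

Each numeric step maintains exact precision throughout — intermediates are shown rounded to 4 significant digits alongside each step — every reported result carries a single rounding. All derived quantities, including glass mass, yield, the totals, LOI, three oxide percentages, are rebuilt using the weight values at 707.7 t of glass at exact precision, as set out in problem or answer.
Oxide-by-oxide delivered mass:
  SiO2: 293.8·0.7788 + 203.5·0.6378 = 358.6 t
  Li2O: 293.8·0.04570 + 203.5·0.07470 = 28.63 t
  Al2O3: 293.8·0.1654 + 217.3·0.9958 + 203.5·0.2725 = 320.4 t
LOI: 293.8·0.01010 + 217.3·0.004200 + 203.5·0.01500 = 6.933 t
Resulting glass, batch − LOI: 714.6 − 6.933 = 707.7 t (equal to the oxide-mass sum)
each oxide over glass, ×100, is wt %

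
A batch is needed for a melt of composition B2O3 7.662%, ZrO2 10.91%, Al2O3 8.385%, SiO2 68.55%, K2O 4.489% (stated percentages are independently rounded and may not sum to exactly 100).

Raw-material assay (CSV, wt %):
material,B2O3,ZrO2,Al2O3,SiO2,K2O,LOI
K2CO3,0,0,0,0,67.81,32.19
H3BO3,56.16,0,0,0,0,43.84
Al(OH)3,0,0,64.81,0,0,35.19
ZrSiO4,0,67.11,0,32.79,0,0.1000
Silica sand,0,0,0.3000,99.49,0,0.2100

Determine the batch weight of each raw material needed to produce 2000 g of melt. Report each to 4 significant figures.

Batch per 2000 g melt:
  K2CO3: 132.4 g
  H3BO3: 272.9 g
  Al(OH)3: 252.9 g
  ZrSiO4: 325.1 g
  Silica sand: 1271 g
Total batch = 2254 g; LOI loss = 254.2 g; yield = 88.72%

Each numeric step keeps exact precision in all steps. In-progress results are shown (rounded to 4 significant digits) in the working; each reported result is rounded only once — derived quantities (totals, LOI, net glass mass, the five compositions, yield) are recomputed from the batch weights for 2000 g of glass at full float precision, exactly as printed in the question or the answer.
Target oxide masses per 2000 g melt:
  B2O3: 7.662% × 2000 = 153.2 g
  ZrO2: 10.91% × 2000 = 218.2 g
  Al2O3: 8.385% × 2000 = 167.7 g
  SiO2: 68.55% × 2000 = 1371 g
  K2O: 4.489% × 2000 = 89.78 g
Verifying the oxide balance given the weights on record, under the basis named above (target by target, the sums agree inside rounding margins):
  B2O3: 272.9·0.5616 = 153.3 g (target 153.2 g)
  ZrO2: 325.1·0.6711 = 218.2 g (target 218.2 g)
  Al2O3: 252.9·0.6481 + 1271·0.003000 = 167.7 g (target 167.7 g)
  SiO2: 325.1·0.3279 + 1271·0.9949 = 1371 g (target 1371 g)
  K2O: 132.4·0.6781 = 89.78 g (target 89.78 g)
Glass mass check: net batch after ignition = 2000 g (targets for the oxides total 2000 g; basis as stated: 2000 g — gaps are rounding artifacts).
Total batch = Σ batch = 2254 g; the LOI term Σ batch·LOI equals 254.2 g; as yield: glass ÷ batch → 88.72%.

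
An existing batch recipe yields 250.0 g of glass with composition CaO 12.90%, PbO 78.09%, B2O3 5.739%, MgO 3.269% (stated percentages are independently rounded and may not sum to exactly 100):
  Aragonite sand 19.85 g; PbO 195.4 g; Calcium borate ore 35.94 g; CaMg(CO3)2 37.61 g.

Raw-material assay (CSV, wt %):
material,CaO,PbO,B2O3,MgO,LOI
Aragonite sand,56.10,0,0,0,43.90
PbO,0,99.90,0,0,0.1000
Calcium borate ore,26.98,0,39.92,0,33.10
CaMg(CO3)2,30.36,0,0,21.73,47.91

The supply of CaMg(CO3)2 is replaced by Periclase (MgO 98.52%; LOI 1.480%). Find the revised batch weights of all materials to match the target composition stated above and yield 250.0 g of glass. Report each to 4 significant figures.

Values along the way are shown rounded off to 4 significant digits within the worked lines; full float precision is carried end to end; a single rounding finalizes every reported number. The derived quantities (glass mass, LOI, the totals, the four compositions, the yield) are carried from the weighed amounts on 250.0 g of glass at exact precision as written in problem or answer.
Oxide-by-oxide targets in 250.0 g glass:
  CaO: 12.90% × 250.0 = 32.25 g
  PbO: 78.09% × 250.0 = 195.2 g
  B2O3: 5.739% × 250.0 = 14.35 g
  MgO: 3.269% × 250.0 = 8.172 g
Mass-balance tally per oxide on the weights just shown, against the basis in use (delivered sums recover each target inside rounding margins):
  CaO: 40.20·0.5610 + 35.94·0.2698 = 32.25 g (target 32.25 g)
  PbO: 195.4·0.9990 = 195.2 g (target 195.2 g)
  B2O3: 35.94·0.3992 = 14.35 g (target 14.35 g)
  MgO: 8.295·0.9852 = 8.172 g (target 8.172 g)
The glass-mass cross-check: whole batch net of LOI = 250.0 g (summing oxide targets gives 250.0 g; stated basis 250.0 g — any gap is answer rounding).
Batch grand total — Σ batch = 279.8 g; the LOI term Σ batch·LOI equals 29.86 g; the yield ratio, glass ÷ batch: 89.33%.

Revised batch per 250.0 g glass:
  Aragonite sand: 40.20 g
  PbO: 195.4 g
  Calcium borate ore: 35.94 g
  Periclase: 8.295 g
Total batch = 279.8 g; LOI loss = 29.86 g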